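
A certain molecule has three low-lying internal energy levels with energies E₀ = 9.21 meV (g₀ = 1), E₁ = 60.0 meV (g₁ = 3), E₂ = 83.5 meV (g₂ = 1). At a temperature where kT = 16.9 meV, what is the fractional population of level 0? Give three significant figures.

0.861

Eᵢ/kT = 0.54497, 3.5503, 4.9408.
Z = Σ gᵢe^(−Eᵢ/kT) = 1·e^(−0.54497) + 3·e^(−3.5503) + 1·e^(−4.9408) = 0.57986 + 0.086148 + 0.0071489 = 0.67316.
P₀ = g₀ e^(−E₀/kT) / Z = 0.57986/0.67316 = 0.861.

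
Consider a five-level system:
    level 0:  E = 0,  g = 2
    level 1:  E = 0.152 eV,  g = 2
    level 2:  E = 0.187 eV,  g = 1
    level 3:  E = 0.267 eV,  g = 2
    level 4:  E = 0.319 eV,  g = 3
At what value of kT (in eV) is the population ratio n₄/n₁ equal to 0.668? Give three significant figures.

0.206 eV

n₄/n₁ = (g₄/g₁) exp[−(E₄−E₁)/kT] = 0.668.
⇒ (E₄−E₁)/kT = ln((3/2)/0.668) = ln(2.2455) = 0.80893.
kT = 0.167 eV / 0.80893 = 0.206 eV.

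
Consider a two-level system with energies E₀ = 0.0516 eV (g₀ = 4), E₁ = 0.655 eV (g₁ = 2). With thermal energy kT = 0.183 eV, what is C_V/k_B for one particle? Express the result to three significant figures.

0.194

Eᵢ/kT = 0.28197, 3.5792.
Z = Σ gᵢe^(−Eᵢ/kT) = 4·e^(−0.28197) + 2·e^(−3.5792) = 3.0172 + 0.055796 = 3.0730.
⟨E⟩ = 0.062556 eV, ⟨E²⟩ = 0.010404 eV².
C_V/k_B = (⟨E²⟩ − ⟨E⟩²)/(kT)² = (0.010404 − 0.0039133)/0.033489 = 0.194.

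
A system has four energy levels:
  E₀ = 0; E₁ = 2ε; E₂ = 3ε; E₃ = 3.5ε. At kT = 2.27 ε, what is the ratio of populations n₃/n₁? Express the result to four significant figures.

n₃/n₁ = exp[−(E₃−E₁)/kT] = exp(−(1.5ε)/(2.27ε)) = exp(-0.660793) = 0.5164.

0.5164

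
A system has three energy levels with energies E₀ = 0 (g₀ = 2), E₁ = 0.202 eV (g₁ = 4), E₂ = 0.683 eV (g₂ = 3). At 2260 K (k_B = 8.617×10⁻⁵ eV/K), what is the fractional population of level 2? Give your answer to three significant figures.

k_BT = 8.617×10⁻⁵ × 2260 K = 0.19474 eV.
Eᵢ/kT = 0, 1.0373, 3.5072.
Z = Σ gᵢe^(−Eᵢ/kT) = 2·e^(−0) + 4·e^(−1.0373) + 3·e^(−3.5072) = 2.0000 + 1.4176 + 0.089942 = 3.5075.
P₂ = g₂ e^(−E₂/kT) / Z = 0.089942/3.5075 = 0.0256.

0.0256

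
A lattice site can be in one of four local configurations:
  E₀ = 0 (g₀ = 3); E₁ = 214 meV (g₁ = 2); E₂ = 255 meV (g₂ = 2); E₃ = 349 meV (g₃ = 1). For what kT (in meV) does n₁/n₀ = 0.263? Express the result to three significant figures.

230 meV

n₁/n₀ = (g₁/g₀) exp[−(E₁−E₀)/kT] = 0.263.
⇒ (E₁−E₀)/kT = ln((2/3)/0.263) = ln(2.5349) = 0.93015.
kT = 214 meV / 0.93015 = 230 meV.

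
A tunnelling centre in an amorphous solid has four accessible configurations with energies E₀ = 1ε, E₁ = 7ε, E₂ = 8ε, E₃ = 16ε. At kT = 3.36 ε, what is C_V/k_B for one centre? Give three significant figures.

0.782

Eᵢ/kT = 0.29762, 2.0833, 2.3810, 4.7619.
Z = Σ e^(−Eᵢ/kT) = e^(−0.29762) + e^(−2.0833) + e^(−2.3810) + e^(−4.7619) = 0.74258 + 0.12452 + 0.092458 + 0.0085494 = 0.96811.
⟨E⟩ = 2.5727 ε, ⟨E²⟩ = 15.442 ε².
C_V/k_B = (⟨E²⟩ − ⟨E⟩²)/(kT)² = (15.442 − 6.6188)/11.290 = 0.782.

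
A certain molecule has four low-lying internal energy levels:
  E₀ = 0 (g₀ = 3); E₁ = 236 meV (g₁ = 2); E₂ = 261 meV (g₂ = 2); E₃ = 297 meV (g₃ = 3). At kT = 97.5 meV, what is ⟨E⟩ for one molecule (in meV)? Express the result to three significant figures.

Eᵢ/kT = 0, 2.4205, 2.6769, 3.0462.
Z = Σ gᵢe^(−Eᵢ/kT) = 3·e^(−0) + 2·e^(−2.4205) + 2·e^(−2.6769) + 3·e^(−3.0462) = 3.0000 + 0.17775 + 0.13755 + 0.14262 = 3.4579.
⟨E⟩ = Σ Eᵢ gᵢe^(−Eᵢ/kT) / Z = (0·3.0000 + 236·0.17775 + 261·0.13755 + 297·0.14262) / 3.4579 = 34.8 meV.

34.8 meV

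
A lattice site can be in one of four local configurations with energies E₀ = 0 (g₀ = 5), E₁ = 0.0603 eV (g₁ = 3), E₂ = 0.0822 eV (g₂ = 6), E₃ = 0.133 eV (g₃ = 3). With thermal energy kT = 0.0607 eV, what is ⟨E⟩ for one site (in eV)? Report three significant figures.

0.0299 eV

Eᵢ/kT = 0, 0.99341, 1.3542, 2.1911.
Z = Σ gᵢe^(−Eᵢ/kT) = 5·e^(−0) + 3·e^(−0.99341) + 6·e^(−1.3542) + 3·e^(−2.1911) = 5.0000 + 1.1109 + 1.5489 + 0.33538 = 7.9952.
⟨E⟩ = Σ Eᵢ gᵢe^(−Eᵢ/kT) / Z = (0·5.0000 + 0.0603·1.1109 + 0.0822·1.5489 + 0.133·0.33538) / 7.9952 = 0.0299 eV.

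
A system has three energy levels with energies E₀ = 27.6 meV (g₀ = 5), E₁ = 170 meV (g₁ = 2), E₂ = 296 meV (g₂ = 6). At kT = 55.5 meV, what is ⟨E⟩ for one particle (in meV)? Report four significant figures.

Eᵢ/kT = 0.497297, 3.06306, 5.33333.
Z = Σ gᵢe^(−Eᵢ/kT) = 5·e^(−0.497297) + 2·e^(−3.06306) + 6·e^(−5.33333) = 3.04086 + 0.0934889 + 0.0289678 = 3.16332.
⟨E⟩ = Σ Eᵢ gᵢe^(−Eᵢ/kT) / Z = (27.6·3.04086 + 170·0.0934889 + 296·0.0289678) / 3.16332 = 34.27 meV.

34.27 meV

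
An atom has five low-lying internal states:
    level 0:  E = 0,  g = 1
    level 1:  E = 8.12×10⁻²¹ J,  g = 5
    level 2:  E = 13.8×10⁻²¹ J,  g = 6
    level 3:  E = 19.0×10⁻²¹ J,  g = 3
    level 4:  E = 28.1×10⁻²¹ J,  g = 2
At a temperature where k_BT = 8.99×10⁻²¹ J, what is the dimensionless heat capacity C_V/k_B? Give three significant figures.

Eᵢ/kT = 0, 0.90323, 1.5350, 2.1135, 3.1257.
Z = Σ gᵢe^(−Eᵢ/kT) = 1·e^(−0) + 5·e^(−0.90323) + 6·e^(−1.5350) + 3·e^(−2.1135) + 2·e^(−3.1257) = 1.0000 + 2.0263 + 1.2927 + 0.36244 + 0.087812 = 4.7693.
⟨E⟩ = 9.1516, ⟨E²⟩ = 121.60.
C_V/k_B = (⟨E²⟩ − ⟨E⟩²)/(kT)² = (121.60 − 83.752)/80.820 = 0.468.

0.468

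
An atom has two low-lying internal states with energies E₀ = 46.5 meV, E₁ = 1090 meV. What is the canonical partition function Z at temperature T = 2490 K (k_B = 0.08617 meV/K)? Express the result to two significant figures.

k_BT = 0.08617 × 2490 K = 214.6 meV.
Eᵢ/kT = 0.2167, 5.079.
Z = Σ e^(−Eᵢ/kT) = e^(−0.2167) + e^(−5.079) = 0.8052 + 0.006226 = 0.8114.

Z = 0.81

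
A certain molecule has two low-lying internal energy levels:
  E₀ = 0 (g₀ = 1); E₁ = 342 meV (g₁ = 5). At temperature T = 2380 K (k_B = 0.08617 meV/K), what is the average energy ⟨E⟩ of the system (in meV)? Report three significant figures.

166 meV

k_BT = 0.08617 × 2380 K = 205.08 meV.
Eᵢ/kT = 0, 1.6676.
Z = Σ gᵢe^(−Eᵢ/kT) = 1·e^(−0) + 5·e^(−1.6676) = 1.0000 + 0.94350 = 1.9435.
⟨E⟩ = Σ Eᵢ gᵢe^(−Eᵢ/kT) / Z = (0·1.0000 + 342·0.94350) / 1.9435 = 166 meV.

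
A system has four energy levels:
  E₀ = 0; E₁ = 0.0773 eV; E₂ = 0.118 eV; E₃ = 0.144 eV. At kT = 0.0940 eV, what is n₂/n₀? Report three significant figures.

0.285

n₂/n₀ = exp[−(E₂−E₀)/kT] = exp(−(0.118 eV)/(0.0940 eV)) = exp(-1.2553) = 0.285.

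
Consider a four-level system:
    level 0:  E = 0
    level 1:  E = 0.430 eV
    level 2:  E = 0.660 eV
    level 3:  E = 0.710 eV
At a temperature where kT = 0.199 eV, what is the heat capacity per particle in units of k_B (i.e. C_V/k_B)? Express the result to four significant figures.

0.9401

Eᵢ/kT = 0, 2.16080, 3.31658, 3.56784.
Z = Σ e^(−Eᵢ/kT) = e^(−0) + e^(−2.16080) + e^(−3.31658) + e^(−3.56784) = 1.00000 + 0.115233 + 0.0362767 + 0.0282167 = 1.17973.
⟨E⟩ = 0.0792780 eV, ⟨E²⟩ = 0.0435123 eV².
C_V/k_B = (⟨E²⟩ − ⟨E⟩²)/(kT)² = (0.0435123 − 0.00628500)/0.0396010 = 0.9401.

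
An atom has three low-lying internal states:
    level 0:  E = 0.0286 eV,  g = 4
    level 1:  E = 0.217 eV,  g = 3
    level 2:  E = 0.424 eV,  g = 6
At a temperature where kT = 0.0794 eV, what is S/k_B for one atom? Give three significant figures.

1.66

Eᵢ/kT = 0.36020, 2.7330, 5.3401.
Z = Σ gᵢe^(−Eᵢ/kT) = 4·e^(−0.36020) + 3·e^(−2.7330) + 6·e^(−5.3401) = 2.7901 + 0.19507 + 0.028772 = 3.0139.
⟨E⟩ = Σ EᵢPᵢ = 0.044569 eV.
S/k_B = ln Z + ⟨E⟩/kT = ln(3.0139) + 0.044569/0.0794 = 1.1032 + 0.56132 = 1.66.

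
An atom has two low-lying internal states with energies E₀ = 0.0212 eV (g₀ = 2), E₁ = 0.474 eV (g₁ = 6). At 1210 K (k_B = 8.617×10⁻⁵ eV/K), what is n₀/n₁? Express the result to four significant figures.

k_BT = 8.617×10⁻⁵ × 1210 K = 0.104266 eV.
n₀/n₁ = (g₀/g₁) exp[−(E₀−E₁)/kT] = (2/6) × exp(−(-0.4528 eV)/(0.104266 eV)) = (2/6) × exp(4.34274) = 25.64.

25.64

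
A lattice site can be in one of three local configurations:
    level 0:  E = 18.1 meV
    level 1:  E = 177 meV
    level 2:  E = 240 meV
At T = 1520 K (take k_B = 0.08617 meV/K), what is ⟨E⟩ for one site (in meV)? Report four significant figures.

77.52 meV

k_BT = 0.08617 × 1520 K = 130.978 meV.
Eᵢ/kT = 0.138191, 1.35137, 1.83237.
Z = Σ e^(−Eᵢ/kT) = e^(−0.138191) + e^(−1.35137) + e^(−1.83237) = 0.870932 + 0.258885 + 0.160034 = 1.28985.
⟨E⟩ = Σ Eᵢ e^(−Eᵢ/kT) / Z = (18.1·0.870932 + 177·0.258885 + 240·0.160034) / 1.28985 = 77.52 meV.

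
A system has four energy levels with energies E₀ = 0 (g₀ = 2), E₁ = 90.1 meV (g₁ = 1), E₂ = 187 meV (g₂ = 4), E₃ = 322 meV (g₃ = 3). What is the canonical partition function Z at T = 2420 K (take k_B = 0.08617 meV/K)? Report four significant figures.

Z = 4.921

k_BT = 0.08617 × 2420 K = 208.531 meV.
Eᵢ/kT = 0, 0.432070, 0.896749, 1.54413.
Z = Σ gᵢe^(−Eᵢ/kT) = 2·e^(−0) + 1·e^(−0.432070) + 4·e^(−0.896749) + 3·e^(−1.54413) = 2.00000 + 0.649164 + 1.63157 + 0.640493 = 4.92123.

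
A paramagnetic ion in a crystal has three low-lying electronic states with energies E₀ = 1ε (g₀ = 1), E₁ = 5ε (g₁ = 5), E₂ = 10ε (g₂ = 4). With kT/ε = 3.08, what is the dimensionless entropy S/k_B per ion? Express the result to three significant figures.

Eᵢ/kT = 0.32468, 1.6234, 3.2468.
Z = Σ gᵢe^(−Eᵢ/kT) = 1·e^(−0.32468) + 5·e^(−1.6234) + 4·e^(−3.2468) = 0.72276 + 0.98613 + 0.15559 = 1.8645.
⟨E⟩ = Σ EᵢPᵢ = 3.8666 ε.
S/k_B = ln Z + ⟨E⟩/kT = ln(1.8645) + 3.8666/3.08 = 0.62299 + 1.2554 = 1.88.

1.88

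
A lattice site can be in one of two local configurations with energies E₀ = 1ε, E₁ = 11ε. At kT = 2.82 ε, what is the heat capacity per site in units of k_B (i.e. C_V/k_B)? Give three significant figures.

Eᵢ/kT = 0.35461, 3.9007.
Z = Σ e^(−Eᵢ/kT) = e^(−0.35461) + e^(−3.9007) = 0.70145 + 0.020228 = 0.72168.
⟨E⟩ = 1.2803 ε, ⟨E²⟩ = 4.3635 ε².
C_V/k_B = (⟨E²⟩ − ⟨E⟩²)/(kT)² = (4.3635 − 1.6392)/7.9524 = 0.343.

0.343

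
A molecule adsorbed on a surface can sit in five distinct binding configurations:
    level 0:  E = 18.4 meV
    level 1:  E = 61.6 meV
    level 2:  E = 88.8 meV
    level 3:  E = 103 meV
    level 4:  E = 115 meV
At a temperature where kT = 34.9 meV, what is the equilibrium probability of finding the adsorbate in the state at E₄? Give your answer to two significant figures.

Eᵢ/kT = 0.5272, 1.765, 2.544, 2.951, 3.295.
Z = Σ e^(−Eᵢ/kT) = e^(−0.5272) + e^(−1.765) + e^(−2.544) + e^(−2.951) + e^(−3.295) = 0.5903 + 0.1712 + 0.07855 + 0.05229 + 0.03707 = 0.9294.
P₄ = e^(−E₄/kT) / Z = 0.03707/0.9294 = 0.040.

0.040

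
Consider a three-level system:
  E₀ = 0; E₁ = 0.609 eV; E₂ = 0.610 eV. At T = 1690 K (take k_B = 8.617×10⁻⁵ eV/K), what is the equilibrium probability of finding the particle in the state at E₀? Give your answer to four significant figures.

0.9705

k_BT = 8.617×10⁻⁵ × 1690 K = 0.145627 eV.
Eᵢ/kT = 0, 4.18192, 4.18878.
Z = Σ e^(−Eᵢ/kT) = e^(−0) + e^(−4.18192) + e^(−4.18878) = 1.00000 + 0.0152692 + 0.0151648 = 1.03043.
P₀ = e^(−E₀/kT) / Z = 1.00000/1.03043 = 0.9705.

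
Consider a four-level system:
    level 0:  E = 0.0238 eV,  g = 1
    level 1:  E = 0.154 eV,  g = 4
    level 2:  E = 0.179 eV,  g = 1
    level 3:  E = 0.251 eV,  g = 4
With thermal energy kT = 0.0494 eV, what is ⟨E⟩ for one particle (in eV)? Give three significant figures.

Eᵢ/kT = 0.48178, 3.1174, 3.6235, 5.0810.
Z = Σ gᵢe^(−Eᵢ/kT) = 1·e^(−0.48178) + 4·e^(−3.1174) + 1·e^(−3.6235) + 4·e^(−5.0810) = 0.61768 + 0.17709 + 0.026689 + 0.024855 = 0.84631.
⟨E⟩ = Σ Eᵢ gᵢe^(−Eᵢ/kT) / Z = (0.0238·0.61768 + 0.154·0.17709 + 0.179·0.026689 + 0.251·0.024855) / 0.84631 = 0.0626 eV.

0.0626 eV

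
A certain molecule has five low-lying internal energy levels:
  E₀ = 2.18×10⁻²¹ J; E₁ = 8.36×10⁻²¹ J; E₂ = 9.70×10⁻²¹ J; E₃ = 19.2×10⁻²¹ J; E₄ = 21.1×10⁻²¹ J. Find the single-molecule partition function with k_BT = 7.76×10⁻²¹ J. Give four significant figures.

Z = 1.532

Eᵢ/kT = 0.280928, 1.07732, 1.25000, 2.47423, 2.71907.
Z = Σ e^(−Eᵢ/kT) = e^(−0.280928) + e^(−1.07732) + e^(−1.25000) + e^(−2.47423) + e^(−2.71907) = 0.755083 + 0.340507 + 0.286505 + 0.0842278 + 0.0659360 = 1.53226.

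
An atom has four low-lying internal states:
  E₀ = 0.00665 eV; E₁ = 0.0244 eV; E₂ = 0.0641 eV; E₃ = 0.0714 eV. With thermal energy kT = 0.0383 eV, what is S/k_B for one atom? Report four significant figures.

1.172

Eᵢ/kT = 0.173629, 0.637076, 1.67363, 1.86423.
Z = Σ e^(−Eᵢ/kT) = e^(−0.173629) + e^(−0.637076) + e^(−1.67363) + e^(−1.86423) = 0.840609 + 0.528836 + 0.187565 + 0.155016 = 1.71203.
⟨E⟩ = Σ EᵢPᵢ = 0.0242897 eV.
S/k_B = ln Z + ⟨E⟩/kT = ln(1.71203) + 0.0242897/0.0383 = 0.537680 + 0.634196 = 1.172.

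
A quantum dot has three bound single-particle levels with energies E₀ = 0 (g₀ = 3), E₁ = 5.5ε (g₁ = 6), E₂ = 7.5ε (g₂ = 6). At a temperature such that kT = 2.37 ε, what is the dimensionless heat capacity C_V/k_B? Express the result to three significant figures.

Eᵢ/kT = 0, 2.3207, 3.1646.
Z = Σ gᵢe^(−Eᵢ/kT) = 3·e^(−0) + 6·e^(−2.3207) + 6·e^(−3.1646) = 3.0000 + 0.58923 + 0.25339 = 3.8426.
⟨E⟩ = 1.3379 ε, ⟨E²⟩ = 8.3478 ε².
C_V/k_B = (⟨E²⟩ − ⟨E⟩²)/(kT)² = (8.3478 − 1.7900)/5.6169 = 1.17.

1.17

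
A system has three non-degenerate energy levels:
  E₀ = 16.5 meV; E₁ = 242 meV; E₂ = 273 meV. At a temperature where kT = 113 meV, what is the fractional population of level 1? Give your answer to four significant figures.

Eᵢ/kT = 0.146018, 2.14159, 2.41593.
Z = Σ e^(−Eᵢ/kT) = e^(−0.146018) + e^(−2.14159) + e^(−2.41593) = 0.864142 + 0.117468 + 0.0892843 = 1.07089.
P₁ = e^(−E₁/kT) / Z = 0.117468/1.07089 = 0.1097.

0.1097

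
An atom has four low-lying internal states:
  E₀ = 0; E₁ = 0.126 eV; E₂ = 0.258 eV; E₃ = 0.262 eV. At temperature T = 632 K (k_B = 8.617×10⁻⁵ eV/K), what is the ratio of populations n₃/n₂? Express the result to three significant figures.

k_BT = 8.617×10⁻⁵ × 632 K = 0.054459 eV.
n₃/n₂ = exp[−(E₃−E₂)/kT] = exp(−(0.004 eV)/(0.054459 eV)) = exp(-0.073450) = 0.929.

0.929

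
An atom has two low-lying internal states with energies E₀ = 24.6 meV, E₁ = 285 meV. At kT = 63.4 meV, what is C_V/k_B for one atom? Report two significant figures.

0.27

Eᵢ/kT = 0.3880, 4.495.
Z = Σ e^(−Eᵢ/kT) = e^(−0.3880) + e^(−4.495) = 0.6784 + 0.01116 = 0.6896.
⟨E⟩ = 28.81 meV, ⟨E²⟩ = 1910 meV².
C_V/k_B = (⟨E²⟩ − ⟨E⟩²)/(kT)² = (1910 − 830.0)/4020 = 0.27.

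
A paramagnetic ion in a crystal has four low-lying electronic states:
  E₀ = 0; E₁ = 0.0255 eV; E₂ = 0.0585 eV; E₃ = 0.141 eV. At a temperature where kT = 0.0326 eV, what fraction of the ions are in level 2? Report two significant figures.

Eᵢ/kT = 0, 0.7822, 1.794, 4.325.
Z = Σ e^(−Eᵢ/kT) = e^(−0) + e^(−0.7822) + e^(−1.794) + e^(−4.325) = 1.000 + 0.4574 + 0.1663 + 0.01323 = 1.637.
P₂ = e^(−E₂/kT) / Z = 0.1663/1.637 = 0.10.

0.10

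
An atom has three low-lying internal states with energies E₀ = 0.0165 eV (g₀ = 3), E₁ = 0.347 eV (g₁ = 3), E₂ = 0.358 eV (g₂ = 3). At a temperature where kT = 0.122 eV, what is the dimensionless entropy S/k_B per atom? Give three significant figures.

1.53

Eᵢ/kT = 0.13525, 2.8443, 2.9344.
Z = Σ gᵢe^(−Eᵢ/kT) = 3·e^(−0.13525) + 3·e^(−2.8443) + 3·e^(−2.9344) = 2.6205 + 0.17452 + 0.15949 = 2.9545.
⟨E⟩ = Σ EᵢPᵢ = 0.054457 eV.
S/k_B = ln Z + ⟨E⟩/kT = ln(2.9545) + 0.054457/0.122 = 1.0833 + 0.44637 = 1.53.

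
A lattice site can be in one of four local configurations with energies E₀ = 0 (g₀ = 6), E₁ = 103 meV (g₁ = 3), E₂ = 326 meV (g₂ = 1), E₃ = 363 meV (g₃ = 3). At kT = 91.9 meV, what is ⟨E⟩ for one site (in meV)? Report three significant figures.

18.6 meV

Eᵢ/kT = 0, 1.1208, 3.5473, 3.9499.
Z = Σ gᵢe^(−Eᵢ/kT) = 6·e^(−0) + 3·e^(−1.1208) + 1·e^(−3.5473) + 3·e^(−3.9499) = 6.0000 + 0.97806 + 0.028802 + 0.057770 = 7.0646.
⟨E⟩ = Σ Eᵢ gᵢe^(−Eᵢ/kT) / Z = (0·6.0000 + 103·0.97806 + 326·0.028802 + 363·0.057770) / 7.0646 = 18.6 meV.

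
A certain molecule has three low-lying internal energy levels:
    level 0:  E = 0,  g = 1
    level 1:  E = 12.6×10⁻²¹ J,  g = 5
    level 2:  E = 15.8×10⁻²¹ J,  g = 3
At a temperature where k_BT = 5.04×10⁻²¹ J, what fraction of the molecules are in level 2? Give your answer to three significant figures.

0.0847

Eᵢ/kT = 0, 2.5000, 3.1349.
Z = Σ gᵢe^(−Eᵢ/kT) = 1·e^(−0) + 5·e^(−2.5000) + 3·e^(−3.1349) = 1.0000 + 0.41042 + 0.13051 = 1.5409.
P₂ = g₂ e^(−E₂/kT) / Z = 0.13051/1.5409 = 0.0847.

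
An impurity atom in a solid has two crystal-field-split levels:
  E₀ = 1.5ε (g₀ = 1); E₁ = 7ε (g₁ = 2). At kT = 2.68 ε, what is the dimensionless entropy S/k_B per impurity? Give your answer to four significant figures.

Eᵢ/kT = 0.559701, 2.61194.
Z = Σ gᵢe^(−Eᵢ/kT) = 1·e^(−0.559701) + 2·e^(−2.61194) = 0.571380 + 0.146784 = 0.718164.
⟨E⟩ = Σ EᵢPᵢ = 2.62413 ε.
S/k_B = ln Z + ⟨E⟩/kT = ln(0.718164) + 2.62413/2.68 = -0.331057 + 0.979153 = 0.6481.

0.6481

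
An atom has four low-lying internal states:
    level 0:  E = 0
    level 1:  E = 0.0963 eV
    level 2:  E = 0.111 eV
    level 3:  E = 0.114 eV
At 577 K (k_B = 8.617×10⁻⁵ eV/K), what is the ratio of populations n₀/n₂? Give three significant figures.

k_BT = 8.617×10⁻⁵ × 577 K = 0.049720 eV.
n₀/n₂ = exp[−(E₀−E₂)/kT] = exp(−(-0.111 eV)/(0.049720 eV)) = exp(2.2325) = 9.32.

9.32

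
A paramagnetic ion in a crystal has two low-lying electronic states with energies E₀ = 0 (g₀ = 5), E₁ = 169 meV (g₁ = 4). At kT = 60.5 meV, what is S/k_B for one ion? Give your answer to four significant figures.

Eᵢ/kT = 0, 2.79339.
Z = Σ gᵢe^(−Eᵢ/kT) = 5·e^(−0) + 4·e^(−2.79339) = 5.00000 + 0.244853 = 5.24485.
⟨E⟩ = Σ EᵢPᵢ = 7.88967 meV.
S/k_B = ln Z + ⟨E⟩/kT = ln(5.24485) + 7.88967/60.5 = 1.65725 + 0.130408 = 1.788.

1.788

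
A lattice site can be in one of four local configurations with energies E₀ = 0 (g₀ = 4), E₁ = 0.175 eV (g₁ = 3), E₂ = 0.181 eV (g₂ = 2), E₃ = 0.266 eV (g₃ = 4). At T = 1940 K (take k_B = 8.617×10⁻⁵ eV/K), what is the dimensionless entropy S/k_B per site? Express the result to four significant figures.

k_BT = 8.617×10⁻⁵ × 1940 K = 0.167170 eV.
Eᵢ/kT = 0, 1.04684, 1.08273, 1.59119.
Z = Σ gᵢe^(−Eᵢ/kT) = 4·e^(−0) + 3·e^(−1.04684) + 2·e^(−1.08273) + 4·e^(−1.59119) = 4.00000 + 1.05314 + 0.677339 + 0.814732 = 6.54521.
⟨E⟩ = Σ EᵢPᵢ = 0.0800000 eV.
S/k_B = ln Z + ⟨E⟩/kT = ln(6.54521) + 0.0800000/0.167170 = 1.87873 + 0.478555 = 2.357.

2.357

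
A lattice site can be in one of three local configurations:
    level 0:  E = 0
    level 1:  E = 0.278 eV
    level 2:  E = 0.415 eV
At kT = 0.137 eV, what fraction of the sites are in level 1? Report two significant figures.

0.11

Eᵢ/kT = 0, 2.029, 3.029.
Z = Σ e^(−Eᵢ/kT) = e^(−0) + e^(−2.029) + e^(−3.029) = 1.000 + 0.1315 + 0.04836 = 1.180.
P₁ = e^(−E₁/kT) / Z = 0.1315/1.180 = 0.11.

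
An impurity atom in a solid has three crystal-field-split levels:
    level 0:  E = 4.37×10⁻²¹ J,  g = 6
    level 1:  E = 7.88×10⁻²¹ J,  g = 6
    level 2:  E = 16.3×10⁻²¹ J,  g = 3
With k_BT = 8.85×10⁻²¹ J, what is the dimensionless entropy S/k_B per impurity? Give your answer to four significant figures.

2.626

Eᵢ/kT = 0.493785, 0.890395, 1.84181.
Z = Σ gᵢe^(−Eᵢ/kT) = 6·e^(−0.493785) + 6·e^(−0.890395) + 3·e^(−1.84181) = 3.66187 + 2.46296 + 0.475591 = 6.60042.
⟨E⟩ = Σ EᵢPᵢ = 6.53938 ×10⁻²¹ J.
S/k_B = ln Z + ⟨E⟩/kT = ln(6.60042) + 6.53938/8.85 = 1.88713 + 0.738913 = 2.626.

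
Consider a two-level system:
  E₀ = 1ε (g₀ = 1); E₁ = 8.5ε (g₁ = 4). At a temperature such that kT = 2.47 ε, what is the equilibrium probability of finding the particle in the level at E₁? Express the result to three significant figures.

Eᵢ/kT = 0.40486, 3.4413.
Z = Σ gᵢe^(−Eᵢ/kT) = 1·e^(−0.40486) + 4·e^(−3.4413) = 0.66707 + 0.12809 = 0.79516.
P₁ = g₁ e^(−E₁/kT) / Z = 0.12809/0.79516 = 0.161.

0.161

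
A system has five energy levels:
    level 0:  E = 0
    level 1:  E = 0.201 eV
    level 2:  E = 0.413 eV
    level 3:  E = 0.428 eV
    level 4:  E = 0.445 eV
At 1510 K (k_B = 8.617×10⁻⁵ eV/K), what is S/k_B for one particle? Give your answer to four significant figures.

0.8074

k_BT = 8.617×10⁻⁵ × 1510 K = 0.130117 eV.
Eᵢ/kT = 0, 1.54476, 3.17407, 3.28935, 3.42000.
Z = Σ e^(−Eᵢ/kT) = e^(−0) + e^(−1.54476) + e^(−3.17407) + e^(−3.28935) + e^(−3.42000) = 1.00000 + 0.213363 + 0.0418330 + 0.0372781 + 0.0327124 = 1.32519.
⟨E⟩ = Σ EᵢPᵢ = 0.0684242 eV.
S/k_B = ln Z + ⟨E⟩/kT = ln(1.32519) + 0.0684242/0.130117 = 0.281556 + 0.525867 = 0.8074.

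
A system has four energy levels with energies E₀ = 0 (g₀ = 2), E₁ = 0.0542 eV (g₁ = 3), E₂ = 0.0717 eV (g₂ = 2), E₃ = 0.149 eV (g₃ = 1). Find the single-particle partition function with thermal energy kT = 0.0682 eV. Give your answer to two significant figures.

Eᵢ/kT = 0, 0.7947, 1.051, 2.185.
Z = Σ gᵢe^(−Eᵢ/kT) = 2·e^(−0) + 3·e^(−0.7947) + 2·e^(−1.051) + 1·e^(−2.185) = 2.000 + 1.355 + 0.6992 + 0.1125 = 4.167.

Z = 4.2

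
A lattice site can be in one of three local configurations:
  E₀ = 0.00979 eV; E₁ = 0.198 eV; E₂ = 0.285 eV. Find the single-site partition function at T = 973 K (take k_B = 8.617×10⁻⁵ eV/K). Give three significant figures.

k_BT = 8.617×10⁻⁵ × 973 K = 0.083843 eV.
Eᵢ/kT = 0.11677, 2.3616, 3.3992.
Z = Σ e^(−Eᵢ/kT) = e^(−0.11677) + e^(−2.3616) + e^(−3.3992) = 0.88979 + 0.094269 + 0.033400 = 1.0175.

Z = 1.02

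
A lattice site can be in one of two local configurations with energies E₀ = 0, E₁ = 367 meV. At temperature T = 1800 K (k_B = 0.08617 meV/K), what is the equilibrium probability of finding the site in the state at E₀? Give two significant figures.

0.91

k_BT = 0.08617 × 1800 K = 155.1 meV.
Eᵢ/kT = 0, 2.366.
Z = Σ e^(−Eᵢ/kT) = e^(−0) + e^(−2.366) = 1.000 + 0.09386 = 1.094.
P₀ = e^(−E₀/kT) / Z = 1.000/1.094 = 0.91.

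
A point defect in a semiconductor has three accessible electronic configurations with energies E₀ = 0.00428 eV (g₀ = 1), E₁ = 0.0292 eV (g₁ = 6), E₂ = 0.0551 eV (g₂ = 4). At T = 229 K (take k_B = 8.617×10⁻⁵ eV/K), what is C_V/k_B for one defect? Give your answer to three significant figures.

k_BT = 8.617×10⁻⁵ × 229 K = 0.019733 eV.
Eᵢ/kT = 0.21690, 1.4798, 2.7923.
Z = Σ gᵢe^(−Eᵢ/kT) = 1·e^(−0.21690) + 6·e^(−1.4798) + 4·e^(−2.7923) = 0.80501 + 1.3661 + 0.24512 = 2.4162.
⟨E⟩ = 0.023525 eV, ⟨E²⟩ = 0.00079618 eV².
C_V/k_B = (⟨E²⟩ − ⟨E⟩²)/(kT)² = (0.00079618 − 0.00055343)/0.00038939 = 0.623.

0.623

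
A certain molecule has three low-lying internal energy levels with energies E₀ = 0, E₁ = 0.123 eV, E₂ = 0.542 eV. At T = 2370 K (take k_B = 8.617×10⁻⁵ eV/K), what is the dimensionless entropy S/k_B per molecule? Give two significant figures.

0.80

k_BT = 8.617×10⁻⁵ × 2370 K = 0.2042 eV.
Eᵢ/kT = 0, 0.6024, 2.654.
Z = Σ e^(−Eᵢ/kT) = e^(−0) + e^(−0.6024) + e^(−2.654) = 1.000 + 0.5475 + 0.07037 = 1.618.
⟨E⟩ = Σ EᵢPᵢ = 0.06519 eV.
S/k_B = ln Z + ⟨E⟩/kT = ln(1.618) + 0.06519/0.2042 = 0.4812 + 0.3192 = 0.80.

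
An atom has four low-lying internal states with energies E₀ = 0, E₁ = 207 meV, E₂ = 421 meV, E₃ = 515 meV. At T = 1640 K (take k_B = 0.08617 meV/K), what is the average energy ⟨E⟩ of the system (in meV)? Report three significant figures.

63.2 meV

k_BT = 0.08617 × 1640 K = 141.32 meV.
Eᵢ/kT = 0, 1.4648, 2.9791, 3.6442.
Z = Σ e^(−Eᵢ/kT) = e^(−0) + e^(−1.4648) + e^(−2.9791) + e^(−3.6442) = 1.0000 + 0.23112 + 0.050839 + 0.026142 = 1.3081.
⟨E⟩ = Σ Eᵢ e^(−Eᵢ/kT) / Z = (0·1.0000 + 207·0.23112 + 421·0.050839 + 515·0.026142) / 1.3081 = 63.2 meV.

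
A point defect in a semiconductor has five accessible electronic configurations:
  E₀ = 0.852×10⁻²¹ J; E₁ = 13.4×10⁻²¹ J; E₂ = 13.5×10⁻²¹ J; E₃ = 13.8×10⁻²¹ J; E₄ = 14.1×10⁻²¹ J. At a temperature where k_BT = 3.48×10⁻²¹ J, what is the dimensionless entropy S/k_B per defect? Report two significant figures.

0.43

Eᵢ/kT = 0.2448, 3.851, 3.879, 3.966, 4.052.
Z = Σ e^(−Eᵢ/kT) = e^(−0.2448) + e^(−3.851) + e^(−3.879) + e^(−3.966) + e^(−4.052) = 0.7829 + 0.02126 + 0.02067 + 0.01895 + 0.01739 = 0.8612.
⟨E⟩ = Σ EᵢPᵢ = 2.018 ×10⁻²¹ J.
S/k_B = ln Z + ⟨E⟩/kT = ln(0.8612) + 2.018/3.48 = -0.1494 + 0.5799 = 0.43.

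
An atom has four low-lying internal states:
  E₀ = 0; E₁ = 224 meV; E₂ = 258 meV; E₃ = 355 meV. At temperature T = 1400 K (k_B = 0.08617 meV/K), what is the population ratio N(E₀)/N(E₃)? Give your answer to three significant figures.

k_BT = 0.08617 × 1400 K = 120.64 meV.
n₀/n₃ = exp[−(E₀−E₃)/kT] = exp(−(-355 meV)/(120.64 meV)) = exp(2.9426) = 19.0.

19.0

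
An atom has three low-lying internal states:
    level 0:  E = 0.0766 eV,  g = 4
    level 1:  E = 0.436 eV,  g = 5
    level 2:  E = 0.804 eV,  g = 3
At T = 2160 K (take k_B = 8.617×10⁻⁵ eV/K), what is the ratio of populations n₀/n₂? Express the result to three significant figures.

66.4

k_BT = 8.617×10⁻⁵ × 2160 K = 0.18613 eV.
n₀/n₂ = (g₀/g₂) exp[−(E₀−E₂)/kT] = (4/3) × exp(−(-0.7274 eV)/(0.18613 eV)) = (4/3) × exp(3.9080) = 66.4.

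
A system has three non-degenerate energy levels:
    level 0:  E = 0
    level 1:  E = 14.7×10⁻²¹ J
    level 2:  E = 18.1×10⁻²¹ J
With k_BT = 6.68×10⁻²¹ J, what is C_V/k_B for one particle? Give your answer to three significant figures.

0.741

Eᵢ/kT = 0, 2.2006, 2.7096.
Z = Σ e^(−Eᵢ/kT) = e^(−0) + e^(−2.2006) + e^(−2.7096) = 1.0000 + 0.11074 + 0.066563 = 1.1773.
⟨E⟩ = 2.4061, ⟨E²⟩ = 38.849.
C_V/k_B = (⟨E²⟩ − ⟨E⟩²)/(kT)² = (38.849 − 5.7893)/44.622 = 0.741.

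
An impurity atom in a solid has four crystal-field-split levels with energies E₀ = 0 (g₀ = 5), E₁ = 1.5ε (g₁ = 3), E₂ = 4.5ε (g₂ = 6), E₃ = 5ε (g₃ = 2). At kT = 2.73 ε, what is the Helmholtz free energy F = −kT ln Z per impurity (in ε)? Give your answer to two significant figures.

-5.7 ε

Eᵢ/kT = 0, 0.5495, 1.648, 1.832.
Z = Σ gᵢe^(−Eᵢ/kT) = 5·e^(−0) + 3·e^(−0.5495) + 6·e^(−1.648) + 2·e^(−1.832) = 5.000 + 1.732 + 1.155 + 0.3202 = 8.207.
F = −kT ln Z = −2.73 × ln(8.207) = −2.73 × 2.105 = -5.7 ε.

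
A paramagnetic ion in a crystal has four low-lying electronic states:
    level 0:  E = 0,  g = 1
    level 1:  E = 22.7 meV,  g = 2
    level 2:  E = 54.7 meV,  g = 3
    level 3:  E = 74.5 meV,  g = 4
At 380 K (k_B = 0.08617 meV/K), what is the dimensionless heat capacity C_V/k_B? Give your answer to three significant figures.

0.659

k_BT = 0.08617 × 380 K = 32.745 meV.
Eᵢ/kT = 0, 0.69324, 1.6705, 2.2752.
Z = Σ gᵢe^(−Eᵢ/kT) = 1·e^(−0) + 2·e^(−0.69324) + 3·e^(−1.6705) + 4·e^(−2.2752) = 1.0000 + 0.99991 + 0.56446 + 0.41111 = 2.9755.
⟨E⟩ = 28.298 meV, ⟨E²⟩ = 1507.6 meV².
C_V/k_B = (⟨E²⟩ − ⟨E⟩²)/(kT)² = (1507.6 − 800.78)/1072.2 = 0.659.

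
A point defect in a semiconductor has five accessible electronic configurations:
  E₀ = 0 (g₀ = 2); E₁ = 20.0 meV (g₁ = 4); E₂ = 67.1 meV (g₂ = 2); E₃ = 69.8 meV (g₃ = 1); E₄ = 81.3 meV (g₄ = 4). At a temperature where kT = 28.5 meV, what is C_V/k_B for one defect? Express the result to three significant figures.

0.622

Eᵢ/kT = 0, 0.70175, 2.3544, 2.4491, 2.8526.
Z = Σ gᵢe^(−Eᵢ/kT) = 2·e^(−0) + 4·e^(−0.70175) + 2·e^(−2.3544) + 1·e^(−2.4491) + 4·e^(−2.8526) = 2.0000 + 1.9829 + 0.18990 + 0.086371 + 0.23078 = 4.4900.
⟨E⟩ = 17.192 meV, ⟨E²⟩ = 800.52 meV².
C_V/k_B = (⟨E²⟩ − ⟨E⟩²)/(kT)² = (800.52 − 295.56)/812.25 = 0.622.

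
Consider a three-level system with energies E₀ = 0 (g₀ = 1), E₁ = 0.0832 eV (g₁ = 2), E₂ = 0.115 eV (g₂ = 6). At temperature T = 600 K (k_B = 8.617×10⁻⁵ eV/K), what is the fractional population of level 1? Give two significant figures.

0.20

k_BT = 8.617×10⁻⁵ × 600 K = 0.05170 eV.
Eᵢ/kT = 0, 1.609, 2.224.
Z = Σ gᵢe^(−Eᵢ/kT) = 1·e^(−0) + 2·e^(−1.609) + 6·e^(−2.224) = 1.000 + 0.4002 + 0.6491 = 2.049.
P₁ = g₁ e^(−E₁/kT) / Z = 0.4002/2.049 = 0.20.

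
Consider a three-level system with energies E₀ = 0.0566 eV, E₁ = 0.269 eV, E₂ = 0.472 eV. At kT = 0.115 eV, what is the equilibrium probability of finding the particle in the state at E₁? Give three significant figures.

0.133

Eᵢ/kT = 0.49217, 2.3391, 4.1043.
Z = Σ e^(−Eᵢ/kT) = e^(−0.49217) + e^(−2.3391) + e^(−4.1043) = 0.61130 + 0.096414 + 0.016502 = 0.72422.
P₁ = e^(−E₁/kT) / Z = 0.096414/0.72422 = 0.133.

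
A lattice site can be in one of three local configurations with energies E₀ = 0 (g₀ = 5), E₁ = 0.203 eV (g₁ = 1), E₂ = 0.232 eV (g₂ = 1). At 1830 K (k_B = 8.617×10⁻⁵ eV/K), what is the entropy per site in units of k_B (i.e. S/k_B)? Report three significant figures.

1.83

k_BT = 8.617×10⁻⁵ × 1830 K = 0.15769 eV.
Eᵢ/kT = 0, 1.2873, 1.4712.
Z = Σ gᵢe^(−Eᵢ/kT) = 5·e^(−0) + 1·e^(−1.2873) + 1·e^(−1.4712) = 5.0000 + 0.27602 + 0.22965 = 5.5057.
⟨E⟩ = Σ EᵢPᵢ = 0.019854 eV.
S/k_B = ln Z + ⟨E⟩/kT = ln(5.5057) + 0.019854/0.15769 = 1.7058 + 0.12591 = 1.83.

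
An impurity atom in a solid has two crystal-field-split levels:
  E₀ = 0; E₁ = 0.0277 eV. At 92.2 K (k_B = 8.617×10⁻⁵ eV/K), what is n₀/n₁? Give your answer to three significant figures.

32.7

k_BT = 8.617×10⁻⁵ × 92.2 K = 0.0079449 eV.
n₀/n₁ = exp[−(E₀−E₁)/kT] = exp(−(-0.0277 eV)/(0.0079449 eV)) = exp(3.4865) = 32.7.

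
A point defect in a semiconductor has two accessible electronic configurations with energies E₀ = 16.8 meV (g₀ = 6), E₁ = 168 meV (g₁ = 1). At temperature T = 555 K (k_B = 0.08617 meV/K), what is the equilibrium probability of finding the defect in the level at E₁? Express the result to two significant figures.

k_BT = 0.08617 × 555 K = 47.82 meV.
Eᵢ/kT = 0.3513, 3.513.
Z = Σ gᵢe^(−Eᵢ/kT) = 6·e^(−0.3513) + 1·e^(−3.513) = 4.223 + 0.02981 = 4.253.
P₁ = g₁ e^(−E₁/kT) / Z = 0.02981/4.253 = 0.0070.

0.0070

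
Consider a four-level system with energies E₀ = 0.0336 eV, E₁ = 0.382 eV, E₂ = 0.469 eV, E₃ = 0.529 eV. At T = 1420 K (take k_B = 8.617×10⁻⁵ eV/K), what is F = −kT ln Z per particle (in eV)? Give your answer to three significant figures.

k_BT = 8.617×10⁻⁵ × 1420 K = 0.12236 eV.
Eᵢ/kT = 0.27460, 3.1219, 3.8330, 4.3233.
Z = Σ e^(−Eᵢ/kT) = e^(−0.27460) + e^(−3.1219) + e^(−3.8330) + e^(−4.3233) = 0.75988 + 0.044073 + 0.021645 + 0.013256 = 0.83885.
F = −kT ln Z = −0.12236 × ln(0.83885) = −0.12236 × -0.17572 = 0.0215 eV.

0.0215 eV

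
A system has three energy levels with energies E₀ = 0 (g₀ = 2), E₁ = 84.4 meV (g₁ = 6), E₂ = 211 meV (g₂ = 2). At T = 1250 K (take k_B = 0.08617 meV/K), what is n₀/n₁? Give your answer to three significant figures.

0.730

k_BT = 0.08617 × 1250 K = 107.71 meV.
n₀/n₁ = (g₀/g₁) exp[−(E₀−E₁)/kT] = (2/6) × exp(−(-84.4 meV)/(107.71 meV)) = (2/6) × exp(0.78359) = 0.730.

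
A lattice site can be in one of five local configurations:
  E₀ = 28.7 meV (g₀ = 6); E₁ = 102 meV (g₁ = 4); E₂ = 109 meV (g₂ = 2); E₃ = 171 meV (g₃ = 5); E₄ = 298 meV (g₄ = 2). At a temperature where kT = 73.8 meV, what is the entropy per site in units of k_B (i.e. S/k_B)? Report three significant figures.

2.61

Eᵢ/kT = 0.38889, 1.3821, 1.4770, 2.3171, 4.0379.
Z = Σ gᵢe^(−Eᵢ/kT) = 6·e^(−0.38889) + 4·e^(−1.3821) + 2·e^(−1.4770) + 5·e^(−2.3171) + 2·e^(−4.0379) = 4.0669 + 1.0042 + 0.45664 + 0.49279 + 0.035269 = 6.0558.
⟨E⟩ = Σ EᵢPᵢ = 60.058 meV.
S/k_B = ln Z + ⟨E⟩/kT = ln(6.0558) + 60.058/73.8 = 1.8010 + 0.81379 = 2.61.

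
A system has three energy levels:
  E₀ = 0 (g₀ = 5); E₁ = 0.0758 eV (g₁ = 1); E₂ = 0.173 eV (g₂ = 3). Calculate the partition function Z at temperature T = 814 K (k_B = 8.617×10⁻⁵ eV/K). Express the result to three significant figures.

k_BT = 8.617×10⁻⁵ × 814 K = 0.070142 eV.
Eᵢ/kT = 0, 1.0807, 2.4664.
Z = Σ gᵢe^(−Eᵢ/kT) = 5·e^(−0) + 1·e^(−1.0807) + 3·e^(−2.4664) = 5.0000 + 0.33936 + 0.25467 = 5.5940.

Z = 5.59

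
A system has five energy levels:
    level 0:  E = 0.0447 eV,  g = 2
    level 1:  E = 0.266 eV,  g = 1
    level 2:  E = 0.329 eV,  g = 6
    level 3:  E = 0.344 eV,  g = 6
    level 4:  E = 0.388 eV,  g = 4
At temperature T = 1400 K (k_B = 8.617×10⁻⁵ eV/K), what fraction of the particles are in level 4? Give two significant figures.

0.067

k_BT = 8.617×10⁻⁵ × 1400 K = 0.1206 eV.
Eᵢ/kT = 0.3706, 2.206, 2.728, 2.852, 3.217.
Z = Σ gᵢe^(−Eᵢ/kT) = 2·e^(−0.3706) + 1·e^(−2.206) + 6·e^(−2.728) + 6·e^(−2.852) + 4·e^(−3.217) = 1.381 + 0.1101 + 0.3921 + 0.3464 + 0.1603 = 2.390.
P₄ = g₄ e^(−E₄/kT) / Z = 0.1603/2.390 = 0.067.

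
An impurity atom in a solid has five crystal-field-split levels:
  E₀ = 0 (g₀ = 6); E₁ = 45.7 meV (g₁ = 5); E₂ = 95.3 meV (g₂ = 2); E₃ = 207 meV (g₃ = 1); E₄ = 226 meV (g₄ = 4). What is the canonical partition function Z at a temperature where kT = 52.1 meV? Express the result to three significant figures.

Eᵢ/kT = 0, 0.87716, 1.8292, 3.9731, 4.3378.
Z = Σ gᵢe^(−Eᵢ/kT) = 6·e^(−0) + 5·e^(−0.87716) + 2·e^(−1.8292) + 1·e^(−3.9731) + 4·e^(−4.3378) = 6.0000 + 2.0798 + 0.32108 + 0.018815 + 0.052261 = 8.4720.

Z = 8.47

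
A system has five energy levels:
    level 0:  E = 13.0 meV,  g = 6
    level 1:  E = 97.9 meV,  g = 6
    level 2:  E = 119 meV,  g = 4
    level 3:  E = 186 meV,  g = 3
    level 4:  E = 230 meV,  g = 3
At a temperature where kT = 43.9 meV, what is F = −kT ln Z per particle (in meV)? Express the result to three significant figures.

Eᵢ/kT = 0.29613, 2.2301, 2.7107, 4.2369, 5.2392.
Z = Σ gᵢe^(−Eᵢ/kT) = 6·e^(−0.29613) + 6·e^(−2.2301) + 4·e^(−2.7107) + 3·e^(−4.2369) + 3·e^(−5.2392) = 4.4621 + 0.64511 + 0.26596 + 0.043357 + 0.015913 = 5.4324.
F = −kT ln Z = −43.9 × ln(5.4324) = −43.9 × 1.6924 = -74.3 meV.

-74.3 meV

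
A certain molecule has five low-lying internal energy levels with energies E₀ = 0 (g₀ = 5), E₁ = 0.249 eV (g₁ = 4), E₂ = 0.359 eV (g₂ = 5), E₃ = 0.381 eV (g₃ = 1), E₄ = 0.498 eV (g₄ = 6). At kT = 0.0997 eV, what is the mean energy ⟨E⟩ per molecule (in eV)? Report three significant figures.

0.0289 eV

Eᵢ/kT = 0, 2.4975, 3.6008, 3.8215, 4.9950.
Z = Σ gᵢe^(−Eᵢ/kT) = 5·e^(−0) + 4·e^(−2.4975) + 5·e^(−3.6008) + 1·e^(−3.8215) + 6·e^(−4.9950) = 5.0000 + 0.32916 + 0.13651 + 0.021895 + 0.040630 = 5.5282.
⟨E⟩ = Σ Eᵢ gᵢe^(−Eᵢ/kT) / Z = (0·5.0000 + 0.249·0.32916 + 0.359·0.13651 + 0.381·0.021895 + 0.498·0.040630) / 5.5282 = 0.0289 eV.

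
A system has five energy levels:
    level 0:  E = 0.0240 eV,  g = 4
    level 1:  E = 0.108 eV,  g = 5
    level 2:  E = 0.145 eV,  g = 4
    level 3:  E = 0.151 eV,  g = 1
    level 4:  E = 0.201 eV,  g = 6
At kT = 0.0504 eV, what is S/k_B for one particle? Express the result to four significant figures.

2.305

Eᵢ/kT = 0.476190, 2.14286, 2.87698, 2.99603, 3.98810.
Z = Σ gᵢe^(−Eᵢ/kT) = 4·e^(−0.476190) + 5·e^(−2.14286) + 4·e^(−2.87698) + 1·e^(−2.99603) + 6·e^(−3.98810) = 2.48458 + 0.586594 + 0.225218 + 0.0499851 + 0.111209 = 3.45759.
⟨E⟩ = Σ EᵢPᵢ = 0.0536615 eV.
S/k_B = ln Z + ⟨E⟩/kT = ln(3.45759) + 0.0536615/0.0504 = 1.24057 + 1.06471 = 2.305.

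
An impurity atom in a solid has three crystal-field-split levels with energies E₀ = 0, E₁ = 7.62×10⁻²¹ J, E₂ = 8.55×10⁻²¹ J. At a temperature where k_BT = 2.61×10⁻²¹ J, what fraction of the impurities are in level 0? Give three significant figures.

Eᵢ/kT = 0, 2.9195, 3.2759.
Z = Σ e^(−Eᵢ/kT) = e^(−0) + e^(−2.9195) + e^(−3.2759) = 1.0000 + 0.053961 + 0.037783 = 1.0917.
P₀ = e^(−E₀/kT) / Z = 1.0000/1.0917 = 0.916.

0.916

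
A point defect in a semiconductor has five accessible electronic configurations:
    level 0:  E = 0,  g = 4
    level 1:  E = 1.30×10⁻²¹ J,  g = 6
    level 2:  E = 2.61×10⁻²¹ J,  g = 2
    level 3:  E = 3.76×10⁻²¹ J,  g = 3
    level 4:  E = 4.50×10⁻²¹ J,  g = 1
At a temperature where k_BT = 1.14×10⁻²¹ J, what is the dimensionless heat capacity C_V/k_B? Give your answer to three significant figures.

0.565

Eᵢ/kT = 0, 1.1404, 2.2895, 3.2982, 3.9474.
Z = Σ gᵢe^(−Eᵢ/kT) = 4·e^(−0) + 6·e^(−1.1404) + 2·e^(−2.2895) + 3·e^(−3.2982) + 1·e^(−3.9474) = 4.0000 + 1.9181 + 0.20263 + 0.11085 + 0.019305 = 6.2509.
⟨E⟩ = 0.56409, ⟨E²⟩ = 1.0526.
C_V/k_B = (⟨E²⟩ − ⟨E⟩²)/(kT)² = (1.0526 − 0.31820)/1.2996 = 0.565.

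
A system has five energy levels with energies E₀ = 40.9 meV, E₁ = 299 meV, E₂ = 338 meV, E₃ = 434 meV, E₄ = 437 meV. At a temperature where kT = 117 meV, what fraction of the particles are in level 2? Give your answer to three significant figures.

Eᵢ/kT = 0.34957, 2.5556, 2.8889, 3.7094, 3.7350.
Z = Σ e^(−Eᵢ/kT) = e^(−0.34957) + e^(−2.5556) + e^(−2.8889) + e^(−3.7094) + e^(−3.7350) = 0.70499 + 0.077646 + 0.055637 + 0.024492 + 0.023873 = 0.88664.
P₂ = e^(−E₂/kT) / Z = 0.055637/0.88664 = 0.0628.

0.0628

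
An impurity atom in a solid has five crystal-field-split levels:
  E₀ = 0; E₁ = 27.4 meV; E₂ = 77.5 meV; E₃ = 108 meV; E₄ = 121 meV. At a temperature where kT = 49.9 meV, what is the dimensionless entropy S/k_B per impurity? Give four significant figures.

1.246

Eᵢ/kT = 0, 0.549098, 1.55311, 2.16433, 2.42485.
Z = Σ e^(−Eᵢ/kT) = e^(−0) + e^(−0.549098) + e^(−1.55311) + e^(−2.16433) + e^(−2.42485) = 1.00000 + 0.577470 + 0.211589 + 0.114827 + 0.0884914 = 1.99238.
⟨E⟩ = Σ EᵢPᵢ = 27.7706 meV.
S/k_B = ln Z + ⟨E⟩/kT = ln(1.99238) + 27.7706/49.9 = 0.689330 + 0.556525 = 1.246.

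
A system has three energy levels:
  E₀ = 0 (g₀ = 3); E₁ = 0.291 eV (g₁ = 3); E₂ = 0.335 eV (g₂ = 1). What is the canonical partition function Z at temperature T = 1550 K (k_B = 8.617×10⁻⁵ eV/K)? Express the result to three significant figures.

k_BT = 8.617×10⁻⁵ × 1550 K = 0.13356 eV.
Eᵢ/kT = 0, 2.1788, 2.5082.
Z = Σ gᵢe^(−Eᵢ/kT) = 3·e^(−0) + 3·e^(−2.1788) + 1·e^(−2.5082) = 3.0000 + 0.33953 + 0.081415 = 3.4209.

Z = 3.42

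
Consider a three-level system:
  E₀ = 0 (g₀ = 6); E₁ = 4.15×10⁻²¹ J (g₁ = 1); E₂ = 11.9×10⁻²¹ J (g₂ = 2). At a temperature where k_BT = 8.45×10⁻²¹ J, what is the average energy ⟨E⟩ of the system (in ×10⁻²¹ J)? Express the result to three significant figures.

1.18 ×10⁻²¹ J

Eᵢ/kT = 0, 0.49112, 1.4083.
Z = Σ gᵢe^(−Eᵢ/kT) = 6·e^(−0) + 1·e^(−0.49112) + 2·e^(−1.4083) = 6.0000 + 0.61194 + 0.48912 = 7.1011.
⟨E⟩ = Σ Eᵢ gᵢe^(−Eᵢ/kT) / Z = (0·6.0000 + 4.15·0.61194 + 11.9·0.48912) / 7.1011 = 1.18 ×10⁻²¹ J.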